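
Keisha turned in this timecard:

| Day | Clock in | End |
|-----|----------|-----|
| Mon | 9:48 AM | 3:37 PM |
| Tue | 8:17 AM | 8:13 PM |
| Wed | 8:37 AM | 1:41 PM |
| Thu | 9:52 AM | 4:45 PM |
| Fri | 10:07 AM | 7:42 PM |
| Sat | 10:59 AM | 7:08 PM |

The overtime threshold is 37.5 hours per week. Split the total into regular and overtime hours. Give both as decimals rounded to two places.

Regular 37.50 hours, overtime 9.93 hours

Mon: 9:48 AM–3:37 PM = 5 h 49 min
Tue: 8:17 AM–8:13 PM = 11 h 56 min
Wed: 8:37 AM–1:41 PM = 5 h 4 min
Thu: 9:52 AM–4:45 PM = 6 h 53 min
Fri: 10:07 AM–7:42 PM = 9 h 35 min
Sat: 10:59 AM–7:08 PM = 8 h 9 min
Total worked: 47 h 26 min = 47.43 h.
Threshold 37.5 h → overtime 9 h 56 min, regular 37 h 30 min.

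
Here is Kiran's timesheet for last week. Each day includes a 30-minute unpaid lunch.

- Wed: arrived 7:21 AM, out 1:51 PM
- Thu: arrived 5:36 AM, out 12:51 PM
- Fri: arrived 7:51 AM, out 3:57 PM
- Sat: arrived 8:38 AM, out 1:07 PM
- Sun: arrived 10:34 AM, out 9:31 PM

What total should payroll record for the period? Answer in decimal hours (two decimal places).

34.78 hours

Wed: 7:21 AM–1:51 PM = 6 h 30 min; less 30 min break → 6 h 0 min
Thu: 5:36 AM–12:51 PM = 7 h 15 min; less 30 min break → 6 h 45 min
Fri: 7:51 AM–3:57 PM = 8 h 6 min; less 30 min break → 7 h 36 min
Sat: 8:38 AM–1:07 PM = 4 h 29 min; less 30 min break → 3 h 59 min
Sun: 10:34 AM–9:31 PM = 10 h 57 min; less 30 min break → 10 h 27 min
Total: 6 h 0 min + 6 h 45 min + 7 h 36 min + 3 h 59 min + 10 h 27 min = 34 h 47 min.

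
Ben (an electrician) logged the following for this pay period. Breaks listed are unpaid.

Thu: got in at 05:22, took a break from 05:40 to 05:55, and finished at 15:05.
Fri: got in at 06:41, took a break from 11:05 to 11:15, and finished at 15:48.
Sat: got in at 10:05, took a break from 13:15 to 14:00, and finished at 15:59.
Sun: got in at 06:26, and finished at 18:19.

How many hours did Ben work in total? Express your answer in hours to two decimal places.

35.45 hours

Thu: 05:22–15:05 = 9 h 43 min; less 15 min break → 9 h 28 min
Fri: 06:41–15:48 = 9 h 7 min; less 10 min break → 8 h 57 min
Sat: 10:05–15:59 = 5 h 54 min; less 45 min break → 5 h 9 min
Sun: 06:26–18:19 = 11 h 53 min
Total: 9 h 28 min + 8 h 57 min + 5 h 9 min + 11 h 53 min = 35 h 27 min.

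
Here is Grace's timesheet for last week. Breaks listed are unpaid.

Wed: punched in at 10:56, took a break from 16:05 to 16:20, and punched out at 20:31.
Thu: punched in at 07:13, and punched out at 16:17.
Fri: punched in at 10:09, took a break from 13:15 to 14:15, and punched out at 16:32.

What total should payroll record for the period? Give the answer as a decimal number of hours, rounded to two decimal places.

23.78 hours

Wed: 10:56–20:31 = 9 h 35 min; less 15 min break → 9 h 20 min
Thu: 07:13–16:17 = 9 h 4 min
Fri: 10:09–16:32 = 6 h 23 min; less 60 min break → 5 h 23 min
Total: 9 h 20 min + 9 h 4 min + 5 h 23 min = 23 h 47 min.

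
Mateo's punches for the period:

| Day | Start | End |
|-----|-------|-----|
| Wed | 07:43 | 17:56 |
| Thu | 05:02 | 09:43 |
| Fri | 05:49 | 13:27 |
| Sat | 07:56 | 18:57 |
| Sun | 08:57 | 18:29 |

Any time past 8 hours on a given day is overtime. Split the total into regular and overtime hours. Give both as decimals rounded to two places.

Wed: 07:43–17:56 = 10 h 13 min
Thu: 05:02–09:43 = 4 h 41 min
Fri: 05:49–13:27 = 7 h 38 min
Sat: 07:56–18:57 = 11 h 1 min
Sun: 08:57–18:29 = 9 h 32 min
Wed reg 8 h 0 min / OT 2 h 13 min; Thu reg 4 h 41 min / OT 0 h 0 min; Fri reg 7 h 38 min / OT 0 h 0 min; Sat reg 8 h 0 min / OT 3 h 1 min; Sun reg 8 h 0 min / OT 1 h 32 min.
Totals: regular 36 h 19 min, overtime 6 h 46 min.

Regular 36.32 hours, overtime 6.77 hours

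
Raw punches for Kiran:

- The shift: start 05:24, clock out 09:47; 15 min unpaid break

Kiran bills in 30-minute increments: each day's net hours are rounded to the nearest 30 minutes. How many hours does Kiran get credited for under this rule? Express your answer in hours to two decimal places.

The shift: 05:24–09:47 = 4 h 23 min − 15 min = 4 h 8 min → rounds to 4 h 0 min

4.00 hours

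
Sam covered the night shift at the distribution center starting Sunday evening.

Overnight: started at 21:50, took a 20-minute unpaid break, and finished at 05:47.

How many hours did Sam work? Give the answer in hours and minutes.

Overnight: 21:50 → midnight = 2 h 10 min; midnight → 05:47 = 5 h 47 min; span 7 h 57 min; less 20 min break → 7 h 37 min

7 h 37 min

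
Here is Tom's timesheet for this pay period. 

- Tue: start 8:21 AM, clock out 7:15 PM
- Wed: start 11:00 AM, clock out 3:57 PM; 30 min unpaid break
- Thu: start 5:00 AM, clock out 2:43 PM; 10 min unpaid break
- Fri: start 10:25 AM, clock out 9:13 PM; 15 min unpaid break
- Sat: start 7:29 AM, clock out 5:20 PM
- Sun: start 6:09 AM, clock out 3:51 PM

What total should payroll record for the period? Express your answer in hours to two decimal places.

55.00 hours

Tue: 8:21 AM–7:15 PM = 10 h 54 min
Wed: 11:00 AM–3:57 PM = 4 h 57 min; less 30 min break → 4 h 27 min
Thu: 5:00 AM–2:43 PM = 9 h 43 min; less 10 min break → 9 h 33 min
Fri: 10:25 AM–9:13 PM = 10 h 48 min; less 15 min break → 10 h 33 min
Sat: 7:29 AM–5:20 PM = 9 h 51 min
Sun: 6:09 AM–3:51 PM = 9 h 42 min
Total: 10 h 54 min + 4 h 27 min + 9 h 33 min + 10 h 33 min + 9 h 51 min + 9 h 42 min = 55 h 0 min.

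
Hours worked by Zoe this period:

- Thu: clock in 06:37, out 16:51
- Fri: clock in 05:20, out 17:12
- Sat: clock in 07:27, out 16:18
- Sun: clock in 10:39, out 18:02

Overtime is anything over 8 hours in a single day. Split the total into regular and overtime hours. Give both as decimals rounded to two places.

Regular 31.38 hours, overtime 6.95 hours

Thu: 06:37–16:51 = 10 h 14 min
Fri: 05:20–17:12 = 11 h 52 min
Sat: 07:27–16:18 = 8 h 51 min
Sun: 10:39–18:02 = 7 h 23 min
Thu reg 8 h 0 min / OT 2 h 14 min; Fri reg 8 h 0 min / OT 3 h 52 min; Sat reg 8 h 0 min / OT 0 h 51 min; Sun reg 7 h 23 min / OT 0 h 0 min.
Totals: regular 31 h 23 min, overtime 6 h 57 min.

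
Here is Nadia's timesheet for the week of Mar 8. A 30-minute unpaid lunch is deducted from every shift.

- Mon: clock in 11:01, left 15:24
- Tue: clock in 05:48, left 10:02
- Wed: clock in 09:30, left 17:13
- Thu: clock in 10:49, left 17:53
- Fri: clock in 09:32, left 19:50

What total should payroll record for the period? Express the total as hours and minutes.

Mon: 11:01–15:24 = 4 h 23 min; less 30 min break → 3 h 53 min
Tue: 05:48–10:02 = 4 h 14 min; less 30 min break → 3 h 44 min
Wed: 09:30–17:13 = 7 h 43 min; less 30 min break → 7 h 13 min
Thu: 10:49–17:53 = 7 h 4 min; less 30 min break → 6 h 34 min
Fri: 09:32–19:50 = 10 h 18 min; less 30 min break → 9 h 48 min
Total: 3 h 53 min + 3 h 44 min + 7 h 13 min + 6 h 34 min + 9 h 48 min = 31 h 12 min.

31 h 12 min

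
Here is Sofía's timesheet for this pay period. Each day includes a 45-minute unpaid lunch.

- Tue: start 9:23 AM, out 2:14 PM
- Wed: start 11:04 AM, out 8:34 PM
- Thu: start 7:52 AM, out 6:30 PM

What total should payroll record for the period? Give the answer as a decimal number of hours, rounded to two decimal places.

22.73 hours

Tue: 9:23 AM–2:14 PM = 4 h 51 min; less 45 min break → 4 h 6 min
Wed: 11:04 AM–8:34 PM = 9 h 30 min; less 45 min break → 8 h 45 min
Thu: 7:52 AM–6:30 PM = 10 h 38 min; less 45 min break → 9 h 53 min
Total: 4 h 6 min + 8 h 45 min + 9 h 53 min = 22 h 44 min.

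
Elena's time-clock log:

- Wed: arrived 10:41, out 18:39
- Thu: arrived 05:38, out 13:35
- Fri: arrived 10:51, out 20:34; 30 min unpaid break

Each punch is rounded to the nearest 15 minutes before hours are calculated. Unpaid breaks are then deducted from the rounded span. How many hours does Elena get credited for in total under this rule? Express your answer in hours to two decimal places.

25.00 hours

Wed: in 10:41→10:45, out 18:39→18:45; 8 h 0 min
Thu: in 05:38→05:45, out 13:35→13:30; 7 h 45 min
Fri: in 10:51→10:45, out 20:34→20:30; 9 h 45 min − 30 min = 9 h 15 min
Total credited: 25 h 0 min.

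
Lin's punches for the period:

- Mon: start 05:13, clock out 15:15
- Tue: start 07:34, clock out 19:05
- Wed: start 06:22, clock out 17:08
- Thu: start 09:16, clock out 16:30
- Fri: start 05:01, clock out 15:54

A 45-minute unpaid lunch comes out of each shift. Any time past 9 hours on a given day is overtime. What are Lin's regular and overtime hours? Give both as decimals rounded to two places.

Mon: 05:13–15:15 = 10 h 2 min; less 45 min break → 9 h 17 min
Tue: 07:34–19:05 = 11 h 31 min; less 45 min break → 10 h 46 min
Wed: 06:22–17:08 = 10 h 46 min; less 45 min break → 10 h 1 min
Thu: 09:16–16:30 = 7 h 14 min; less 45 min break → 6 h 29 min
Fri: 05:01–15:54 = 10 h 53 min; less 45 min break → 10 h 8 min
Mon reg 9 h 0 min / OT 0 h 17 min; Tue reg 9 h 0 min / OT 1 h 46 min; Wed reg 9 h 0 min / OT 1 h 1 min; Thu reg 6 h 29 min / OT 0 h 0 min; Fri reg 9 h 0 min / OT 1 h 8 min.
Totals: regular 42 h 29 min, overtime 4 h 12 min.

Regular 42.48 hours, overtime 4.20 hours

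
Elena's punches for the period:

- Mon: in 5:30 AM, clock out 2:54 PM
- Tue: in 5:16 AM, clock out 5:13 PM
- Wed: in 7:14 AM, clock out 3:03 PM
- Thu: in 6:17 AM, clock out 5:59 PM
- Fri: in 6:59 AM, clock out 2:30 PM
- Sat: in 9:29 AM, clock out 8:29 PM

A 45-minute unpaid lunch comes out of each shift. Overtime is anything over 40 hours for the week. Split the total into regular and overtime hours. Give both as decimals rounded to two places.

Mon: 5:30 AM–2:54 PM = 9 h 24 min; less 45 min break → 8 h 39 min
Tue: 5:16 AM–5:13 PM = 11 h 57 min; less 45 min break → 11 h 12 min
Wed: 7:14 AM–3:03 PM = 7 h 49 min; less 45 min break → 7 h 4 min
Thu: 6:17 AM–5:59 PM = 11 h 42 min; less 45 min break → 10 h 57 min
Fri: 6:59 AM–2:30 PM = 7 h 31 min; less 45 min break → 6 h 46 min
Sat: 9:29 AM–8:29 PM = 11 h 0 min; less 45 min break → 10 h 15 min
Total worked: 54 h 53 min = 54.88 h.
Threshold 40 h → overtime 14 h 53 min, regular 40 h 0 min.

Regular 40.00 hours, overtime 14.88 hours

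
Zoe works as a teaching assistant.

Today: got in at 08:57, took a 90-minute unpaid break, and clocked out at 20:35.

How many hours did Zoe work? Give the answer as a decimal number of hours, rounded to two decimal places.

10.13 hours

Today: 08:57–20:35 = 11 h 38 min; less 90 min break → 10 h 8 min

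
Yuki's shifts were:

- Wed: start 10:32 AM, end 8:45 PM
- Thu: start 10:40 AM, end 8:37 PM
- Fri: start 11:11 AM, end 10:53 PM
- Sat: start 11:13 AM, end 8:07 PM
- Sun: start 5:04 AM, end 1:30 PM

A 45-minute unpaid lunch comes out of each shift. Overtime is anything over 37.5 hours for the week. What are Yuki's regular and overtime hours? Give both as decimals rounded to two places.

Regular 37.50 hours, overtime 7.95 hours

Wed: 10:32 AM–8:45 PM = 10 h 13 min; less 45 min break → 9 h 28 min
Thu: 10:40 AM–8:37 PM = 9 h 57 min; less 45 min break → 9 h 12 min
Fri: 11:11 AM–10:53 PM = 11 h 42 min; less 45 min break → 10 h 57 min
Sat: 11:13 AM–8:07 PM = 8 h 54 min; less 45 min break → 8 h 9 min
Sun: 5:04 AM–1:30 PM = 8 h 26 min; less 45 min break → 7 h 41 min
Total worked: 45 h 27 min = 45.45 h.
Threshold 37.5 h → overtime 7 h 57 min, regular 37 h 30 min.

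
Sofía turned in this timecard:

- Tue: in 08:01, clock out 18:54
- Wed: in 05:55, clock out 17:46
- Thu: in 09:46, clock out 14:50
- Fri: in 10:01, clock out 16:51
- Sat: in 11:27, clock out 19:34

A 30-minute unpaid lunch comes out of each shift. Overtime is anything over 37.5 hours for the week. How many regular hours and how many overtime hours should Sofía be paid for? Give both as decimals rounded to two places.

Regular 37.50 hours, overtime 2.75 hours

Tue: 08:01–18:54 = 10 h 53 min; less 30 min break → 10 h 23 min
Wed: 05:55–17:46 = 11 h 51 min; less 30 min break → 11 h 21 min
Thu: 09:46–14:50 = 5 h 4 min; less 30 min break → 4 h 34 min
Fri: 10:01–16:51 = 6 h 50 min; less 30 min break → 6 h 20 min
Sat: 11:27–19:34 = 8 h 7 min; less 30 min break → 7 h 37 min
Total worked: 40 h 15 min = 40.25 h.
Threshold 37.5 h → overtime 2 h 45 min, regular 37 h 30 min.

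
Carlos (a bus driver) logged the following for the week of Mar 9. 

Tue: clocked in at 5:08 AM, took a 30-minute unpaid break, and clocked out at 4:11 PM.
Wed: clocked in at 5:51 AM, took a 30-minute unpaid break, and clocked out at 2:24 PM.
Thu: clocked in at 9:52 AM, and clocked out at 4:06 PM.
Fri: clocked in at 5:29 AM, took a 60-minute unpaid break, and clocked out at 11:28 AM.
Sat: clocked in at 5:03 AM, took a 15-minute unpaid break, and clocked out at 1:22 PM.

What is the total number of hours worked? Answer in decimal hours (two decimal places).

Tue: 5:08 AM–4:11 PM = 11 h 3 min; less 30 min break → 10 h 33 min
Wed: 5:51 AM–2:24 PM = 8 h 33 min; less 30 min break → 8 h 3 min
Thu: 9:52 AM–4:06 PM = 6 h 14 min
Fri: 5:29 AM–11:28 AM = 5 h 59 min; less 60 min break → 4 h 59 min
Sat: 5:03 AM–1:22 PM = 8 h 19 min; less 15 min break → 8 h 4 min
Total: 10 h 33 min + 8 h 3 min + 6 h 14 min + 4 h 59 min + 8 h 4 min = 37 h 53 min.

37.88 hours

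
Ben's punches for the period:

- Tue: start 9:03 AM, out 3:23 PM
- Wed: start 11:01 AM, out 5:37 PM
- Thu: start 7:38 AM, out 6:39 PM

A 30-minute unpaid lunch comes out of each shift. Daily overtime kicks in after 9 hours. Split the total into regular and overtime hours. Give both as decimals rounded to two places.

Tue: 9:03 AM–3:23 PM = 6 h 20 min; less 30 min break → 5 h 50 min
Wed: 11:01 AM–5:37 PM = 6 h 36 min; less 30 min break → 6 h 6 min
Thu: 7:38 AM–6:39 PM = 11 h 1 min; less 30 min break → 10 h 31 min
Tue reg 5 h 50 min / OT 0 h 0 min; Wed reg 6 h 6 min / OT 0 h 0 min; Thu reg 9 h 0 min / OT 1 h 31 min.
Totals: regular 20 h 56 min, overtime 1 h 31 min.

Regular 20.93 hours, overtime 1.52 hours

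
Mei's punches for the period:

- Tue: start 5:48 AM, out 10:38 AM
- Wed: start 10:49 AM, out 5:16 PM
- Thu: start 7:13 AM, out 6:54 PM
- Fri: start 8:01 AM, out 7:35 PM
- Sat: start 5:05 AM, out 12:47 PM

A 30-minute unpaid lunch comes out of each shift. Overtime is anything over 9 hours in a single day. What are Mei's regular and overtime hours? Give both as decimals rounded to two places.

Regular 35.48 hours, overtime 4.25 hours

Tue: 5:48 AM–10:38 AM = 4 h 50 min; less 30 min break → 4 h 20 min
Wed: 10:49 AM–5:16 PM = 6 h 27 min; less 30 min break → 5 h 57 min
Thu: 7:13 AM–6:54 PM = 11 h 41 min; less 30 min break → 11 h 11 min
Fri: 8:01 AM–7:35 PM = 11 h 34 min; less 30 min break → 11 h 4 min
Sat: 5:05 AM–12:47 PM = 7 h 42 min; less 30 min break → 7 h 12 min
Tue reg 4 h 20 min / OT 0 h 0 min; Wed reg 5 h 57 min / OT 0 h 0 min; Thu reg 9 h 0 min / OT 2 h 11 min; Fri reg 9 h 0 min / OT 2 h 4 min; Sat reg 7 h 12 min / OT 0 h 0 min.
Totals: regular 35 h 29 min, overtime 4 h 15 min.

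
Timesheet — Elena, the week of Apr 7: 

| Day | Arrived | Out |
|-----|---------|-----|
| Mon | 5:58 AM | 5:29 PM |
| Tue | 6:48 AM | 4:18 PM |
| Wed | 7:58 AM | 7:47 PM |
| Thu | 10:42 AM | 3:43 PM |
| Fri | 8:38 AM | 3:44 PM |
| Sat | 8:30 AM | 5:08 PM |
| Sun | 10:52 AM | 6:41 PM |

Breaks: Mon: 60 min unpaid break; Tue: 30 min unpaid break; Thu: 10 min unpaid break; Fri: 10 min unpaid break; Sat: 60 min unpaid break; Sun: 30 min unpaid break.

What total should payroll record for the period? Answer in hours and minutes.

58 h 4 min

Mon: 5:58 AM–5:29 PM = 11 h 31 min; less 60 min break → 10 h 31 min
Tue: 6:48 AM–4:18 PM = 9 h 30 min; less 30 min break → 9 h 0 min
Wed: 7:58 AM–7:47 PM = 11 h 49 min
Thu: 10:42 AM–3:43 PM = 5 h 1 min; less 10 min break → 4 h 51 min
Fri: 8:38 AM–3:44 PM = 7 h 6 min; less 10 min break → 6 h 56 min
Sat: 8:30 AM–5:08 PM = 8 h 38 min; less 60 min break → 7 h 38 min
Sun: 10:52 AM–6:41 PM = 7 h 49 min; less 30 min break → 7 h 19 min
Total: 10 h 31 min + 9 h 0 min + 11 h 49 min + 4 h 51 min + 6 h 56 min + 7 h 38 min + 7 h 19 min = 58 h 4 min.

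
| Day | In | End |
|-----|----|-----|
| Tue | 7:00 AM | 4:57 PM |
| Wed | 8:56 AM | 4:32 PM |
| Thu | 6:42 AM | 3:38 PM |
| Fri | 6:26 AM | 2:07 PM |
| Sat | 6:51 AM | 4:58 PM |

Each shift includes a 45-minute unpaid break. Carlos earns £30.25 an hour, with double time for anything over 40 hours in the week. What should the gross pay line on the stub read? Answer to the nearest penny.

£1242.27

Tue: 7:00 AM–4:57 PM = 9 h 57 min; less 45 min break → 9 h 12 min
Wed: 8:56 AM–4:32 PM = 7 h 36 min; less 45 min break → 6 h 51 min
Thu: 6:42 AM–3:38 PM = 8 h 56 min; less 45 min break → 8 h 11 min
Fri: 6:26 AM–2:07 PM = 7 h 41 min; less 45 min break → 6 h 56 min
Sat: 6:51 AM–4:58 PM = 10 h 7 min; less 45 min break → 9 h 22 min
Total worked: 40 h 32 min = 2432 min.
Regular 40 h 0 min = 2400 min at £30.25/h; overtime 0 h 32 min = 32 min at £60.50/h.
Pay = (2400 × £30.25 + 32 × £60.50) ÷ 60 = £1242.27.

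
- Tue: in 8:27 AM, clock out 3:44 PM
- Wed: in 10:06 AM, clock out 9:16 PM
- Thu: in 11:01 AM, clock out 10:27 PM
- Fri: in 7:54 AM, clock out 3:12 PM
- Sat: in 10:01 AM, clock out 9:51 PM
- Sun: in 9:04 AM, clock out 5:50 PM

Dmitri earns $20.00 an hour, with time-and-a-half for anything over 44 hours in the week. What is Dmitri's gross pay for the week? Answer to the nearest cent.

$1293.50

Tue: 8:27 AM–3:44 PM = 7 h 17 min
Wed: 10:06 AM–9:16 PM = 11 h 10 min
Thu: 11:01 AM–10:27 PM = 11 h 26 min
Fri: 7:54 AM–3:12 PM = 7 h 18 min
Sat: 10:01 AM–9:51 PM = 11 h 50 min
Sun: 9:04 AM–5:50 PM = 8 h 46 min
Total worked: 57 h 47 min = 3467 min.
Regular 44 h 0 min = 2640 min at $20.00/h; overtime 13 h 47 min = 827 min at $30.00/h.
Pay = (2640 × $20.00 + 827 × $30.00) ÷ 60 = $1293.50.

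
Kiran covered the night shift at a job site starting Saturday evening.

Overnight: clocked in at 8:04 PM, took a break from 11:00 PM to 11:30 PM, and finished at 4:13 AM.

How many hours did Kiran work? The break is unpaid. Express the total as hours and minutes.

7 h 39 min

Overnight: 8:04 PM → midnight = 3 h 56 min; midnight → 4:13 AM = 4 h 13 min; span 8 h 9 min; less 30 min break → 7 h 39 min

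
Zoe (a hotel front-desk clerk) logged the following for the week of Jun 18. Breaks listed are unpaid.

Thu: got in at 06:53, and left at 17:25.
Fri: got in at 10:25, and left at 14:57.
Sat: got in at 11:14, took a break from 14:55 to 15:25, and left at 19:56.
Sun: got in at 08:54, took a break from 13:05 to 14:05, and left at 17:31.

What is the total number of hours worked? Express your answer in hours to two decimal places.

Thu: 06:53–17:25 = 10 h 32 min
Fri: 10:25–14:57 = 4 h 32 min
Sat: 11:14–19:56 = 8 h 42 min; less 30 min break → 8 h 12 min
Sun: 08:54–17:31 = 8 h 37 min; less 60 min break → 7 h 37 min
Total: 10 h 32 min + 4 h 32 min + 8 h 12 min + 7 h 37 min = 30 h 53 min.

30.88 hours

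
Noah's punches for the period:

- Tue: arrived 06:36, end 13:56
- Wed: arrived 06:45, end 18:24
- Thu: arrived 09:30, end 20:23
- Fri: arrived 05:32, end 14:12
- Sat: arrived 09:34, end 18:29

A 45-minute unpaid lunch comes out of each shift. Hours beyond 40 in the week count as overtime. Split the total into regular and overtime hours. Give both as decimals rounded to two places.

Tue: 06:36–13:56 = 7 h 20 min; less 45 min break → 6 h 35 min
Wed: 06:45–18:24 = 11 h 39 min; less 45 min break → 10 h 54 min
Thu: 09:30–20:23 = 10 h 53 min; less 45 min break → 10 h 8 min
Fri: 05:32–14:12 = 8 h 40 min; less 45 min break → 7 h 55 min
Sat: 09:34–18:29 = 8 h 55 min; less 45 min break → 8 h 10 min
Total worked: 43 h 42 min = 43.70 h.
Threshold 40 h → overtime 3 h 42 min, regular 40 h 0 min.

Regular 40.00 hours, overtime 3.70 hours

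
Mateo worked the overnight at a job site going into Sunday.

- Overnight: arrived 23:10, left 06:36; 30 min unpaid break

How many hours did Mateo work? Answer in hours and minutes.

6 h 56 min

Overnight: 23:10 → midnight = 0 h 50 min; midnight → 06:36 = 6 h 36 min; span 7 h 26 min; less 30 min break → 6 h 56 min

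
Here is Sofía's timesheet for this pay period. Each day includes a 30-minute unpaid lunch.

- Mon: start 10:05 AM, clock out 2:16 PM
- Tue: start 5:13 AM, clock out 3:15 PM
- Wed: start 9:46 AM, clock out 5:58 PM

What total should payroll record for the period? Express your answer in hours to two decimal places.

20.92 hours

Mon: 10:05 AM–2:16 PM = 4 h 11 min; less 30 min break → 3 h 41 min
Tue: 5:13 AM–3:15 PM = 10 h 2 min; less 30 min break → 9 h 32 min
Wed: 9:46 AM–5:58 PM = 8 h 12 min; less 30 min break → 7 h 42 min
Total: 3 h 41 min + 9 h 32 min + 7 h 42 min = 20 h 55 min.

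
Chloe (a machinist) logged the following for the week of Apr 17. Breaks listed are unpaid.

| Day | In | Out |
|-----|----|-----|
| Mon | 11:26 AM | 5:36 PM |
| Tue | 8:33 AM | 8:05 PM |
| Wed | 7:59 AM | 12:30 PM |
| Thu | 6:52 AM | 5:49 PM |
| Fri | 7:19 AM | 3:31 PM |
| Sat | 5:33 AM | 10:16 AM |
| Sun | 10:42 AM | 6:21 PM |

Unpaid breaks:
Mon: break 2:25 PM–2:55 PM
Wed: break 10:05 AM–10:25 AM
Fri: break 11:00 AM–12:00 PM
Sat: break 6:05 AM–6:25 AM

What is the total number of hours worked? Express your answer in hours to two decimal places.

51.57 hours

Mon: 11:26 AM–5:36 PM = 6 h 10 min; less 30 min break → 5 h 40 min
Tue: 8:33 AM–8:05 PM = 11 h 32 min
Wed: 7:59 AM–12:30 PM = 4 h 31 min; less 20 min break → 4 h 11 min
Thu: 6:52 AM–5:49 PM = 10 h 57 min
Fri: 7:19 AM–3:31 PM = 8 h 12 min; less 60 min break → 7 h 12 min
Sat: 5:33 AM–10:16 AM = 4 h 43 min; less 20 min break → 4 h 23 min
Sun: 10:42 AM–6:21 PM = 7 h 39 min
Total: 5 h 40 min + 11 h 32 min + 4 h 11 min + 10 h 57 min + 7 h 12 min + 4 h 23 min + 7 h 39 min = 51 h 34 min.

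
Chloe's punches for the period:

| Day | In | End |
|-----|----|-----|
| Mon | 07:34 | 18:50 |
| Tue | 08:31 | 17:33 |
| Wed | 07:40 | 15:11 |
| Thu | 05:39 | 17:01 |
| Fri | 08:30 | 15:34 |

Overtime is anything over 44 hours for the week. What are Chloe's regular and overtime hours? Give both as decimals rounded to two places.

Mon: 07:34–18:50 = 11 h 16 min
Tue: 08:31–17:33 = 9 h 2 min
Wed: 07:40–15:11 = 7 h 31 min
Thu: 05:39–17:01 = 11 h 22 min
Fri: 08:30–15:34 = 7 h 4 min
Total worked: 46 h 15 min = 46.25 h.
Threshold 44 h → overtime 2 h 15 min, regular 44 h 0 min.

Regular 44.00 hours, overtime 2.25 hours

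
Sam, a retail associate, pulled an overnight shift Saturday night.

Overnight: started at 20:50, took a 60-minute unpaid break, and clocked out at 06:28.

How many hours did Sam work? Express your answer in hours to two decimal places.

Overnight: 20:50 → midnight = 3 h 10 min; midnight → 06:28 = 6 h 28 min; span 9 h 38 min; less 60 min break → 8 h 38 min

8.63 hours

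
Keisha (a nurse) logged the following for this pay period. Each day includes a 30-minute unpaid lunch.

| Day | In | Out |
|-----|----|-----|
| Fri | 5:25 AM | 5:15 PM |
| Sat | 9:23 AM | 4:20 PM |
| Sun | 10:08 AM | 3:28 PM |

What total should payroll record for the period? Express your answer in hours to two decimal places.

22.62 hours

Fri: 5:25 AM–5:15 PM = 11 h 50 min; less 30 min break → 11 h 20 min
Sat: 9:23 AM–4:20 PM = 6 h 57 min; less 30 min break → 6 h 27 min
Sun: 10:08 AM–3:28 PM = 5 h 20 min; less 30 min break → 4 h 50 min
Total: 11 h 20 min + 6 h 27 min + 4 h 50 min = 22 h 37 min.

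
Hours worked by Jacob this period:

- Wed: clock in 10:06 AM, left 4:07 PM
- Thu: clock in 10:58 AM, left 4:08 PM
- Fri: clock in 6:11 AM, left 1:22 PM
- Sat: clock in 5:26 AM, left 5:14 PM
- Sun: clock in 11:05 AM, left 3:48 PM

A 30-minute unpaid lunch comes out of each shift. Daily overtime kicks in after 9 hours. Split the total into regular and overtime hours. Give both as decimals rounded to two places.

Wed: 10:06 AM–4:07 PM = 6 h 1 min; less 30 min break → 5 h 31 min
Thu: 10:58 AM–4:08 PM = 5 h 10 min; less 30 min break → 4 h 40 min
Fri: 6:11 AM–1:22 PM = 7 h 11 min; less 30 min break → 6 h 41 min
Sat: 5:26 AM–5:14 PM = 11 h 48 min; less 30 min break → 11 h 18 min
Sun: 11:05 AM–3:48 PM = 4 h 43 min; less 30 min break → 4 h 13 min
Wed reg 5 h 31 min / OT 0 h 0 min; Thu reg 4 h 40 min / OT 0 h 0 min; Fri reg 6 h 41 min / OT 0 h 0 min; Sat reg 9 h 0 min / OT 2 h 18 min; Sun reg 4 h 13 min / OT 0 h 0 min.
Totals: regular 30 h 5 min, overtime 2 h 18 min.

Regular 30.08 hours, overtime 2.30 hours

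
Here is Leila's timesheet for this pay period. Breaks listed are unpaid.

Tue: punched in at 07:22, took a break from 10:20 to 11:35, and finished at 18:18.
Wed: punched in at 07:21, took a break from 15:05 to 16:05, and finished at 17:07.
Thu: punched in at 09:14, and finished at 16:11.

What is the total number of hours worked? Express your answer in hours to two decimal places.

25.40 hours

Tue: 07:22–18:18 = 10 h 56 min; less 75 min break → 9 h 41 min
Wed: 07:21–17:07 = 9 h 46 min; less 60 min break → 8 h 46 min
Thu: 09:14–16:11 = 6 h 57 min
Total: 9 h 41 min + 8 h 46 min + 6 h 57 min = 25 h 24 min.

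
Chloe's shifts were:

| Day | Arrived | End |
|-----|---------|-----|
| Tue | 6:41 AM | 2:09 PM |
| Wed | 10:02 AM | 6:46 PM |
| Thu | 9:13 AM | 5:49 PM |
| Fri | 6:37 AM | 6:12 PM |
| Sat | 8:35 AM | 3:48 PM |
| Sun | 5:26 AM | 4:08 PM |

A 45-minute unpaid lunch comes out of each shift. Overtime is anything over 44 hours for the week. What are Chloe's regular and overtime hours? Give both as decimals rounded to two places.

Tue: 6:41 AM–2:09 PM = 7 h 28 min; less 45 min break → 6 h 43 min
Wed: 10:02 AM–6:46 PM = 8 h 44 min; less 45 min break → 7 h 59 min
Thu: 9:13 AM–5:49 PM = 8 h 36 min; less 45 min break → 7 h 51 min
Fri: 6:37 AM–6:12 PM = 11 h 35 min; less 45 min break → 10 h 50 min
Sat: 8:35 AM–3:48 PM = 7 h 13 min; less 45 min break → 6 h 28 min
Sun: 5:26 AM–4:08 PM = 10 h 42 min; less 45 min break → 9 h 57 min
Total worked: 49 h 48 min = 49.80 h.
Threshold 44 h → overtime 5 h 48 min, regular 44 h 0 min.

Regular 44.00 hours, overtime 5.80 hours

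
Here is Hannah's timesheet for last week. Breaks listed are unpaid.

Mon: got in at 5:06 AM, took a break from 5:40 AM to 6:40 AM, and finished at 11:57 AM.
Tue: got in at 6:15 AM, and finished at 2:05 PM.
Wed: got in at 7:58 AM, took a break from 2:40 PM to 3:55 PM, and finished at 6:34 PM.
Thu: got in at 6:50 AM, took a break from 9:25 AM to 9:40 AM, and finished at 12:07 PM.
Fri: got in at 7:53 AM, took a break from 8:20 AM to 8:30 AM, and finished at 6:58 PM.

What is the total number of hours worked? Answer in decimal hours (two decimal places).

38.98 hours

Mon: 5:06 AM–11:57 AM = 6 h 51 min; less 60 min break → 5 h 51 min
Tue: 6:15 AM–2:05 PM = 7 h 50 min
Wed: 7:58 AM–6:34 PM = 10 h 36 min; less 75 min break → 9 h 21 min
Thu: 6:50 AM–12:07 PM = 5 h 17 min; less 15 min break → 5 h 2 min
Fri: 7:53 AM–6:58 PM = 11 h 5 min; less 10 min break → 10 h 55 min
Total: 5 h 51 min + 7 h 50 min + 9 h 21 min + 5 h 2 min + 10 h 55 min = 38 h 59 min.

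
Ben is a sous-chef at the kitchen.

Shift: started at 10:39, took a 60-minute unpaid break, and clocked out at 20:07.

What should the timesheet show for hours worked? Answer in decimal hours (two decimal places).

8.47 hours

Shift: 10:39–20:07 = 9 h 28 min; less 60 min break → 8 h 28 min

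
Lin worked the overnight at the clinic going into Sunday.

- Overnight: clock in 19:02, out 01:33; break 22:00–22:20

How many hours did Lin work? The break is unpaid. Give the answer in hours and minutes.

6 h 11 min

Overnight: 19:02 → midnight = 4 h 58 min; midnight → 01:33 = 1 h 33 min; span 6 h 31 min; less 20 min break → 6 h 11 min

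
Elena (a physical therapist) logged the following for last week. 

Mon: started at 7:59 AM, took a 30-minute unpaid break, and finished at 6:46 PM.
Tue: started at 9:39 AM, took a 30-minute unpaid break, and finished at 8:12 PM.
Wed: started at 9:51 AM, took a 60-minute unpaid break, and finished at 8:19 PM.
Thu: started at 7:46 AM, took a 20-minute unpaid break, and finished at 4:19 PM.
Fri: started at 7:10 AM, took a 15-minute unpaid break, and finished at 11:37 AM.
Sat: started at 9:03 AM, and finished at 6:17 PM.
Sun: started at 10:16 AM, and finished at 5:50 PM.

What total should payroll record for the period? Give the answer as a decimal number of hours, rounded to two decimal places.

59.02 hours

Mon: 7:59 AM–6:46 PM = 10 h 47 min; less 30 min break → 10 h 17 min
Tue: 9:39 AM–8:12 PM = 10 h 33 min; less 30 min break → 10 h 3 min
Wed: 9:51 AM–8:19 PM = 10 h 28 min; less 60 min break → 9 h 28 min
Thu: 7:46 AM–4:19 PM = 8 h 33 min; less 20 min break → 8 h 13 min
Fri: 7:10 AM–11:37 AM = 4 h 27 min; less 15 min break → 4 h 12 min
Sat: 9:03 AM–6:17 PM = 9 h 14 min
Sun: 10:16 AM–5:50 PM = 7 h 34 min
Total: 10 h 17 min + 10 h 3 min + 9 h 28 min + 8 h 13 min + 4 h 12 min + 9 h 14 min + 7 h 34 min = 59 h 1 min.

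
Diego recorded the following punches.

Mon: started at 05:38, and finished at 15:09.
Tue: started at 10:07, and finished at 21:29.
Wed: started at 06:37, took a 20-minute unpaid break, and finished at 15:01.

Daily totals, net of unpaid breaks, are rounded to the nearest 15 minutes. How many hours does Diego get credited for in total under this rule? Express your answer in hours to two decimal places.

Mon: 05:38–15:09 = 9 h 31 min → rounds to 9 h 30 min
Tue: 10:07–21:29 = 11 h 22 min → rounds to 11 h 15 min
Wed: 06:37–15:01 = 8 h 24 min − 20 min = 8 h 4 min → rounds to 8 h 0 min
Total credited: 28 h 45 min.

28.75 hours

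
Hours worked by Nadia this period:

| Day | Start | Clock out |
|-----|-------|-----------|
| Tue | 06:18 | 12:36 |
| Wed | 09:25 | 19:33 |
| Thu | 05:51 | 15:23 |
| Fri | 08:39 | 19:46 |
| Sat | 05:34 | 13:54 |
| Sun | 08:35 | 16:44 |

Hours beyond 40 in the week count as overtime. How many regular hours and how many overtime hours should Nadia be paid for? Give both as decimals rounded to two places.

Regular 40.00 hours, overtime 13.57 hours

Tue: 06:18–12:36 = 6 h 18 min
Wed: 09:25–19:33 = 10 h 8 min
Thu: 05:51–15:23 = 9 h 32 min
Fri: 08:39–19:46 = 11 h 7 min
Sat: 05:34–13:54 = 8 h 20 min
Sun: 08:35–16:44 = 8 h 9 min
Total worked: 53 h 34 min = 53.57 h.
Threshold 40 h → overtime 13 h 34 min, regular 40 h 0 min.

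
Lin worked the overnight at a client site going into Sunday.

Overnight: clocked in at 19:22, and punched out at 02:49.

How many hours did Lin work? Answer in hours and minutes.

Overnight: 19:22 → midnight = 4 h 38 min; midnight → 02:49 = 2 h 49 min; span 7 h 27 min

7 h 27 min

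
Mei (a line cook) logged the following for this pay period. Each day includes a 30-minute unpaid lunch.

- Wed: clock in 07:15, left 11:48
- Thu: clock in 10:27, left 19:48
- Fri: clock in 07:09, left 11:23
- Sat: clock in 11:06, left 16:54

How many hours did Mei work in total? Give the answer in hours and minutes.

21 h 56 min

Wed: 07:15–11:48 = 4 h 33 min; less 30 min break → 4 h 3 min
Thu: 10:27–19:48 = 9 h 21 min; less 30 min break → 8 h 51 min
Fri: 07:09–11:23 = 4 h 14 min; less 30 min break → 3 h 44 min
Sat: 11:06–16:54 = 5 h 48 min; less 30 min break → 5 h 18 min
Total: 4 h 3 min + 8 h 51 min + 3 h 44 min + 5 h 18 min = 21 h 56 min.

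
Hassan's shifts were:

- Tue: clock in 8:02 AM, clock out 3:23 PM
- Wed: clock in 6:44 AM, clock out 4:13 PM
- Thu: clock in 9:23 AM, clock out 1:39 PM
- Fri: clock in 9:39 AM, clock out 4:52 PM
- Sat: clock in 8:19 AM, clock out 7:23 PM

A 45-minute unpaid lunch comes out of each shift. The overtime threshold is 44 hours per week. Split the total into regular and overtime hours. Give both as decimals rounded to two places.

Tue: 8:02 AM–3:23 PM = 7 h 21 min; less 45 min break → 6 h 36 min
Wed: 6:44 AM–4:13 PM = 9 h 29 min; less 45 min break → 8 h 44 min
Thu: 9:23 AM–1:39 PM = 4 h 16 min; less 45 min break → 3 h 31 min
Fri: 9:39 AM–4:52 PM = 7 h 13 min; less 45 min break → 6 h 28 min
Sat: 8:19 AM–7:23 PM = 11 h 4 min; less 45 min break → 10 h 19 min
Total worked: 35 h 38 min = 35.63 h.
Threshold 44 h → overtime 0 h 0 min, regular 35 h 38 min.

Regular 35.63 hours, overtime 0.00 hours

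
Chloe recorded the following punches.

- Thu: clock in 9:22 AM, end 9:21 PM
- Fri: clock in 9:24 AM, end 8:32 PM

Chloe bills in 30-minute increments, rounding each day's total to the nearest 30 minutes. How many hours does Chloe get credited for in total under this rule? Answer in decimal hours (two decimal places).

23.00 hours

Thu: 9:22 AM–9:21 PM = 11 h 59 min → rounds to 12 h 0 min
Fri: 9:24 AM–8:32 PM = 11 h 8 min → rounds to 11 h 0 min
Total credited: 23 h 0 min.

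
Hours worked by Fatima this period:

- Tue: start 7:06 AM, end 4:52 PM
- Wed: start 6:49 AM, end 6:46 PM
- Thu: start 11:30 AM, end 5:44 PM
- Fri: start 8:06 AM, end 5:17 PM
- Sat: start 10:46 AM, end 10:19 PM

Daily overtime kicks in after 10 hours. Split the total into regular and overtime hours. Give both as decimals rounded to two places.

Tue: 7:06 AM–4:52 PM = 9 h 46 min
Wed: 6:49 AM–6:46 PM = 11 h 57 min
Thu: 11:30 AM–5:44 PM = 6 h 14 min
Fri: 8:06 AM–5:17 PM = 9 h 11 min
Sat: 10:46 AM–10:19 PM = 11 h 33 min
Tue reg 9 h 46 min / OT 0 h 0 min; Wed reg 10 h 0 min / OT 1 h 57 min; Thu reg 6 h 14 min / OT 0 h 0 min; Fri reg 9 h 11 min / OT 0 h 0 min; Sat reg 10 h 0 min / OT 1 h 33 min.
Totals: regular 45 h 11 min, overtime 3 h 30 min.

Regular 45.18 hours, overtime 3.50 hours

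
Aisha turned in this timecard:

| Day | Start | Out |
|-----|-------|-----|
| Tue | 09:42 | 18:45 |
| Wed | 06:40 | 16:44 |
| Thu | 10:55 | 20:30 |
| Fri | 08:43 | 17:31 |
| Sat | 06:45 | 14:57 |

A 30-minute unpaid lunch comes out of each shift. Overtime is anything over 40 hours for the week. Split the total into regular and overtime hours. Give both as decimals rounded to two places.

Tue: 09:42–18:45 = 9 h 3 min; less 30 min break → 8 h 33 min
Wed: 06:40–16:44 = 10 h 4 min; less 30 min break → 9 h 34 min
Thu: 10:55–20:30 = 9 h 35 min; less 30 min break → 9 h 5 min
Fri: 08:43–17:31 = 8 h 48 min; less 30 min break → 8 h 18 min
Sat: 06:45–14:57 = 8 h 12 min; less 30 min break → 7 h 42 min
Total worked: 43 h 12 min = 43.20 h.
Threshold 40 h → overtime 3 h 12 min, regular 40 h 0 min.

Regular 40.00 hours, overtime 3.20 hours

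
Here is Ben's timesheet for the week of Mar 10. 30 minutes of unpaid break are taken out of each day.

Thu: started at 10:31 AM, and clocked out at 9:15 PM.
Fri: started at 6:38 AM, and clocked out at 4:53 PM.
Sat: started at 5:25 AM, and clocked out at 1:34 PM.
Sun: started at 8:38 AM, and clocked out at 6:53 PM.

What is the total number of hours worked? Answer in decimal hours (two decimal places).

Thu: 10:31 AM–9:15 PM = 10 h 44 min; less 30 min break → 10 h 14 min
Fri: 6:38 AM–4:53 PM = 10 h 15 min; less 30 min break → 9 h 45 min
Sat: 5:25 AM–1:34 PM = 8 h 9 min; less 30 min break → 7 h 39 min
Sun: 8:38 AM–6:53 PM = 10 h 15 min; less 30 min break → 9 h 45 min
Total: 10 h 14 min + 9 h 45 min + 7 h 39 min + 9 h 45 min = 37 h 23 min.

37.38 hours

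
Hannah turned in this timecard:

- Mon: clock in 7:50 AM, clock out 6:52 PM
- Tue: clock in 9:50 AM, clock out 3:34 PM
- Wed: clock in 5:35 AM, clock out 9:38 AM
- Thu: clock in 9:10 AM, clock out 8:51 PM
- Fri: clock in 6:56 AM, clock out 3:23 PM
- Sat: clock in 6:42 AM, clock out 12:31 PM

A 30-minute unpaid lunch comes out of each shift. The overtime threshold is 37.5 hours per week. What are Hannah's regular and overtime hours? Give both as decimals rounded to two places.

Regular 37.50 hours, overtime 6.27 hours

Mon: 7:50 AM–6:52 PM = 11 h 2 min; less 30 min break → 10 h 32 min
Tue: 9:50 AM–3:34 PM = 5 h 44 min; less 30 min break → 5 h 14 min
Wed: 5:35 AM–9:38 AM = 4 h 3 min; less 30 min break → 3 h 33 min
Thu: 9:10 AM–8:51 PM = 11 h 41 min; less 30 min break → 11 h 11 min
Fri: 6:56 AM–3:23 PM = 8 h 27 min; less 30 min break → 7 h 57 min
Sat: 6:42 AM–12:31 PM = 5 h 49 min; less 30 min break → 5 h 19 min
Total worked: 43 h 46 min = 43.77 h.
Threshold 37.5 h → overtime 6 h 16 min, regular 37 h 30 min.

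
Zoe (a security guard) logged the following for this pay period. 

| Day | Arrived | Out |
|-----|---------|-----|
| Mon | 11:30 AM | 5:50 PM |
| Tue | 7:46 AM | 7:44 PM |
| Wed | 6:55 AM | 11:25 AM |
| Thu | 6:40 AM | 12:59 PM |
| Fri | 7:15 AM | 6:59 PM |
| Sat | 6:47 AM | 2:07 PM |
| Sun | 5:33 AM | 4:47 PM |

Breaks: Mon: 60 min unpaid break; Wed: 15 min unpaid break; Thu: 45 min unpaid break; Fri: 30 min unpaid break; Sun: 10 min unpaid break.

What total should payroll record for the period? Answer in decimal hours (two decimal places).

56.75 hours

Mon: 11:30 AM–5:50 PM = 6 h 20 min; less 60 min break → 5 h 20 min
Tue: 7:46 AM–7:44 PM = 11 h 58 min
Wed: 6:55 AM–11:25 AM = 4 h 30 min; less 15 min break → 4 h 15 min
Thu: 6:40 AM–12:59 PM = 6 h 19 min; less 45 min break → 5 h 34 min
Fri: 7:15 AM–6:59 PM = 11 h 44 min; less 30 min break → 11 h 14 min
Sat: 6:47 AM–2:07 PM = 7 h 20 min
Sun: 5:33 AM–4:47 PM = 11 h 14 min; less 10 min break → 11 h 4 min
Total: 5 h 20 min + 11 h 58 min + 4 h 15 min + 5 h 34 min + 11 h 14 min + 7 h 20 min + 11 h 4 min = 56 h 45 min.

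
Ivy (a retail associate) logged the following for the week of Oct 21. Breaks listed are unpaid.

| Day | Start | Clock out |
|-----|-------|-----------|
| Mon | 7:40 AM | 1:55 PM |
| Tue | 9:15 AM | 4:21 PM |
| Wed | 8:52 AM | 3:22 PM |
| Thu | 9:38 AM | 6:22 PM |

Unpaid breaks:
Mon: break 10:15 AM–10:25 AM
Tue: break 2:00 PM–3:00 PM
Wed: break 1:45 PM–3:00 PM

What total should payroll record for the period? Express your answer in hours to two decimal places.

Mon: 7:40 AM–1:55 PM = 6 h 15 min; less 10 min break → 6 h 5 min
Tue: 9:15 AM–4:21 PM = 7 h 6 min; less 60 min break → 6 h 6 min
Wed: 8:52 AM–3:22 PM = 6 h 30 min; less 75 min break → 5 h 15 min
Thu: 9:38 AM–6:22 PM = 8 h 44 min
Total: 6 h 5 min + 6 h 6 min + 5 h 15 min + 8 h 44 min = 26 h 10 min.

26.17 hours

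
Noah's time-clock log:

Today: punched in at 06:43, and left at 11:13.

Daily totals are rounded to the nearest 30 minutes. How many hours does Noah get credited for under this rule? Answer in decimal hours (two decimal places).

4.50 hours

Today: 06:43–11:13 = 4 h 30 min → rounds to 4 h 30 min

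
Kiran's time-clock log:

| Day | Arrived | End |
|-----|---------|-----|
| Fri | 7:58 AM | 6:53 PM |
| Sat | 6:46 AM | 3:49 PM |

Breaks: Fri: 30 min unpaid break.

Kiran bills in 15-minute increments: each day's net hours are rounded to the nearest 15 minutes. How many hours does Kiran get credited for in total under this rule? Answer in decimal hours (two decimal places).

19.50 hours

Fri: 7:58 AM–6:53 PM = 10 h 55 min − 30 min = 10 h 25 min → rounds to 10 h 30 min
Sat: 6:46 AM–3:49 PM = 9 h 3 min → rounds to 9 h 0 min
Total credited: 19 h 30 min.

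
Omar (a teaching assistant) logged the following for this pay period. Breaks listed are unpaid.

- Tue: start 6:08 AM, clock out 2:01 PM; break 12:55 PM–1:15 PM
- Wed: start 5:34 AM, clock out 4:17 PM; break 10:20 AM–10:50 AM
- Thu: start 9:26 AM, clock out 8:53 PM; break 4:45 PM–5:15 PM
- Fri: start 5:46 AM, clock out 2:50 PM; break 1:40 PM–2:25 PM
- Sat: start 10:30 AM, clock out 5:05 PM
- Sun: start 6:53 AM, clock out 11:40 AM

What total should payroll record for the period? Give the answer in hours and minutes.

Tue: 6:08 AM–2:01 PM = 7 h 53 min; less 20 min break → 7 h 33 min
Wed: 5:34 AM–4:17 PM = 10 h 43 min; less 30 min break → 10 h 13 min
Thu: 9:26 AM–8:53 PM = 11 h 27 min; less 30 min break → 10 h 57 min
Fri: 5:46 AM–2:50 PM = 9 h 4 min; less 45 min break → 8 h 19 min
Sat: 10:30 AM–5:05 PM = 6 h 35 min
Sun: 6:53 AM–11:40 AM = 4 h 47 min
Total: 7 h 33 min + 10 h 13 min + 10 h 57 min + 8 h 19 min + 6 h 35 min + 4 h 47 min = 48 h 24 min.

48 h 24 min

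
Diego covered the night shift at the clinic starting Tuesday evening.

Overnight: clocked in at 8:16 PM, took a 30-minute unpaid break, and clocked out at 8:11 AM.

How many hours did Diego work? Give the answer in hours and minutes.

11 h 25 min

Overnight: 8:16 PM → midnight = 3 h 44 min; midnight → 8:11 AM = 8 h 11 min; span 11 h 55 min; less 30 min break → 11 h 25 min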